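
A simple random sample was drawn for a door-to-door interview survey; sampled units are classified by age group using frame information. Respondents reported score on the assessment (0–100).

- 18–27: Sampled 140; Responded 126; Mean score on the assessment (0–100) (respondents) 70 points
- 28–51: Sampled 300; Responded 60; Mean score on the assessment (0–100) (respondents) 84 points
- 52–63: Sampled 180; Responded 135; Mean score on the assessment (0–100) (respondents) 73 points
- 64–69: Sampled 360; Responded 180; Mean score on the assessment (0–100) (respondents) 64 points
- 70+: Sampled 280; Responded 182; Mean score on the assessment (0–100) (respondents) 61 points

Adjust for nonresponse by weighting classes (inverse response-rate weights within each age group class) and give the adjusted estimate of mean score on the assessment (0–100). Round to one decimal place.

70.0

Class response rates: 18–27 126/140 = 90%, 28–51 60/300 = 20%, 52–63 135/180 = 75%, 64–69 180/360 = 50%, 70+ 182/280 = 65%.
Weighting each respondent by the inverse class response rate inflates each class back to its sampled size, so the class weight is n_sampled:
  18–27: 140 × 70 = 9800
  28–51: 300 × 84 = 25,200
  52–63: 180 × 73 = 13,140
  64–69: 360 × 64 = 23,040
  70+: 280 × 61 = 17,080
Adjusted estimate = 88,260 / 1,260 = 70.0476 → 70.0.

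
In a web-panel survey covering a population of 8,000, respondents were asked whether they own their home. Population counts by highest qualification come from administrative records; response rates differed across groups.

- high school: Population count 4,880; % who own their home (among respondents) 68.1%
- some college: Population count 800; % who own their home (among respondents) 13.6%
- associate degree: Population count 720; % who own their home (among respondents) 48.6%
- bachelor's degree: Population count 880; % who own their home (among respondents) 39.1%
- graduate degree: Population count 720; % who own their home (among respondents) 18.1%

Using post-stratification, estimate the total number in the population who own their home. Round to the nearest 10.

Each cell contributes its population count × the respondent rate:
  high school: 4,880 × 68.1% = 3323.28
  some college: 800 × 13.6% = 108.8
  associate degree: 720 × 48.6% = 349.92
  bachelor's degree: 880 × 39.1% = 344.08
  graduate degree: 720 × 18.1% = 130.32
Estimated total = 4256.4 → 4,260.

4,260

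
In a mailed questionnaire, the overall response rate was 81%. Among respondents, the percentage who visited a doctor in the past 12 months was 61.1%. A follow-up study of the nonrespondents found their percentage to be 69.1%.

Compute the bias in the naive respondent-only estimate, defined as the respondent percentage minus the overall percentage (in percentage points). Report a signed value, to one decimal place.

-1.5 percentage points

Nonresponse fraction = 1 − 0.81 = 0.19.
Bias = (nonresponse fraction) × (respondent percentage − nonrespondent percentage)
     = 0.19 × (61.1 − 69.1) = 0.19 × -8 = -1.52.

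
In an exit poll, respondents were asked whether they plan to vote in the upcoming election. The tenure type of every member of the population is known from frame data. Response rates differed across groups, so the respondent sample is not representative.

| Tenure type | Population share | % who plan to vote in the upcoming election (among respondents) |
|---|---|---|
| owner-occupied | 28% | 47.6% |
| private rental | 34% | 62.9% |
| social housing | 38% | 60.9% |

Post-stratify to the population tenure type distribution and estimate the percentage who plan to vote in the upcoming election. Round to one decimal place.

Post-stratification weights by population share, not respondent share:
  owner-occupied: 0.28 × 47.6 = 13.328
  private rental: 0.34 × 62.9 = 21.386
  social housing: 0.38 × 60.9 = 23.142
Post-stratified estimate = 57.856 → 57.9%.

57.9%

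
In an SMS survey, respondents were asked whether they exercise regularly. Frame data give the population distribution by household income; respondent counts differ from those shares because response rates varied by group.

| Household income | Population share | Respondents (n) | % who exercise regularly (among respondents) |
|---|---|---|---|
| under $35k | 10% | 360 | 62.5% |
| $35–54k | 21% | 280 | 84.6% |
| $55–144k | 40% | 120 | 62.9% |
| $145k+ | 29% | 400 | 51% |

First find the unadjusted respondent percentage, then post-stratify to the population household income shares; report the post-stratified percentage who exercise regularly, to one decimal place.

64.0%

Naive respondent-only estimate (weights = respondent counts):
  (360/1160)×62.5 + (280/1160)×84.6 + (120/1160)×62.9 + (400/1160)×51 = 63.9103%
Reweighting by population household income shares:
  0.1×62.5 + 0.21×84.6 + 0.4×62.9 + 0.29×51 = 63.966%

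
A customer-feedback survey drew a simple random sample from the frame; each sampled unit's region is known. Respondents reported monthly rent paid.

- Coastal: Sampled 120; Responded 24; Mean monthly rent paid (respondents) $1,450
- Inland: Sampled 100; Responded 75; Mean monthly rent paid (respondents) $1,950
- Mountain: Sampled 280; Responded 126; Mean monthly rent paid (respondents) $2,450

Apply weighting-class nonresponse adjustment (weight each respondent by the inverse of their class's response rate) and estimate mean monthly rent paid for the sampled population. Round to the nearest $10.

$2,110

Class response rates: Coastal 24/120 = 20%, Inland 75/100 = 75%, Mountain 126/280 = 45%.
Each respondent's weight = sampled/responded in their class; summing within a class gives n_sampled, so:
  Coastal: 120 × 1450 = 174,000
  Inland: 100 × 1950 = 195,000
  Mountain: 280 × 2450 = 686,000
Adjusted estimate = 1,055,000 / 500 = 2110 → $2,110.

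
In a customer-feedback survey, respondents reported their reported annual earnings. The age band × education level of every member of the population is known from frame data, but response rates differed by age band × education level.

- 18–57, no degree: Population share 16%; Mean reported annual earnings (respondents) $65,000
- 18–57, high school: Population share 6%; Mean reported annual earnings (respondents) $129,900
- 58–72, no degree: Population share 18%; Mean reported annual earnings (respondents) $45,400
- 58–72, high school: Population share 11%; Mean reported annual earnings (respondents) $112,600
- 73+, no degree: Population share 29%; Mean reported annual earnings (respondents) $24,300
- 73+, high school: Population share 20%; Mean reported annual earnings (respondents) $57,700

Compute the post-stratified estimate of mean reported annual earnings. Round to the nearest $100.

Reweight to the known age band × education level distribution:
  18–57, no degree: 0.16 × 65,000 = 10,400
  18–57, high school: 0.06 × 129,900 = 7794
  58–72, no degree: 0.18 × 45,400 = 8172
  58–72, high school: 0.11 × 112,600 = 12,386
  73+, no degree: 0.29 × 24,300 = 7047
  73+, high school: 0.2 × 57,700 = 11,540
Post-stratified estimate = 57,339 → $57,300.

$57,300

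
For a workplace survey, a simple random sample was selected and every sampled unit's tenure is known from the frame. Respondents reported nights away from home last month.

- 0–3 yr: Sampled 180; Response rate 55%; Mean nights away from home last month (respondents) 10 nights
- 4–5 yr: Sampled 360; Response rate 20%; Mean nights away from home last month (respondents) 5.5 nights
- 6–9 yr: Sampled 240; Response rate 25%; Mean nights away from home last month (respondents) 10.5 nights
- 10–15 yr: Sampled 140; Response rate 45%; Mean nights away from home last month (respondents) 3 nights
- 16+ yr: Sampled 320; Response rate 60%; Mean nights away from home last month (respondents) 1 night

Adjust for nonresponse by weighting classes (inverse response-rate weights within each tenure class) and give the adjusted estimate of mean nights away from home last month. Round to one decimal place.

5.7

Weighting each respondent by the inverse class response rate inflates each class back to its sampled size, so the class weight is n_sampled:
  0–3 yr: 180 × 10 = 1800
  4–5 yr: 360 × 5.5 = 1980
  6–9 yr: 240 × 10.5 = 2520
  10–15 yr: 140 × 3 = 420
  16+ yr: 320 × 1 = 320
Adjusted estimate = 7040 / 1,240 = 5.67742 → 5.7.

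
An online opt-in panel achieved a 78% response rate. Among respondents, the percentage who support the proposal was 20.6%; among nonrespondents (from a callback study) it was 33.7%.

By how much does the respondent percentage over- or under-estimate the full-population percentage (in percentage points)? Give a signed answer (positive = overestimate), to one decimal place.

Nonresponse fraction = 1 − 0.78 = 0.22.
Bias = (nonresponse fraction) × (respondent percentage − nonrespondent percentage)
     = 0.22 × (20.6 − 33.7) = 0.22 × -13.1 = -2.882.

-2.9 percentage points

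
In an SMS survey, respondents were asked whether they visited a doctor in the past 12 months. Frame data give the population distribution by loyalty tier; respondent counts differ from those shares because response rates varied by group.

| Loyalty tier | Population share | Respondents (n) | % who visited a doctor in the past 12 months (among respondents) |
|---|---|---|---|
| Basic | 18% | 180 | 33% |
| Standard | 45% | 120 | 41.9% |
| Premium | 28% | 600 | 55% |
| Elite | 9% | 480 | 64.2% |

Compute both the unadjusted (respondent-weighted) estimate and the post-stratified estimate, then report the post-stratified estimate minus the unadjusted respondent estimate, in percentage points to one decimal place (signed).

Naive respondent-only estimate (weights = respondent counts):
  (180/1380)×33 + (120/1380)×41.9 + (600/1380)×55 + (480/1380)×64.2 = 54.1913%
Reweighting by population loyalty tier shares:
  0.18×33 + 0.45×41.9 + 0.28×55 + 0.09×64.2 = 45.973%
Difference = 45.973 − 54.1913 = -8.2183 pp.

-8.2 percentage points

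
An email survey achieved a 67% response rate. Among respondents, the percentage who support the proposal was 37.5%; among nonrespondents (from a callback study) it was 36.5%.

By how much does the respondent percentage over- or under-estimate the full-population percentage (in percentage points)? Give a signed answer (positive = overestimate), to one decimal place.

+0.3 percentage points

Nonresponse fraction = 1 − 0.67 = 0.33.
Bias = (nonresponse fraction) × (respondent percentage − nonrespondent percentage)
     = 0.33 × (37.5 − 36.5) = 0.33 × 1 = 0.33.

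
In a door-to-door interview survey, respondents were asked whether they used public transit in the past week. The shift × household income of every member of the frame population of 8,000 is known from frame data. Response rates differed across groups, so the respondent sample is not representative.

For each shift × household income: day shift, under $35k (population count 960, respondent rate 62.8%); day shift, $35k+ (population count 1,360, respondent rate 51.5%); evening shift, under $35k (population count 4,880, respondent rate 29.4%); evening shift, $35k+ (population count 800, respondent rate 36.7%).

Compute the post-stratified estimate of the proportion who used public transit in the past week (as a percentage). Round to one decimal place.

37.9%

Reweight to the known shift × household income distribution:
  day shift, under $35k: (960/8,000) × 62.8 = 7.536
  day shift, $35k+: (1,360/8,000) × 51.5 = 8.755
  evening shift, under $35k: (4,880/8,000) × 29.4 = 17.934
  evening shift, $35k+: (800/8,000) × 36.7 = 3.67
Post-stratified estimate = 37.895 → 37.9%.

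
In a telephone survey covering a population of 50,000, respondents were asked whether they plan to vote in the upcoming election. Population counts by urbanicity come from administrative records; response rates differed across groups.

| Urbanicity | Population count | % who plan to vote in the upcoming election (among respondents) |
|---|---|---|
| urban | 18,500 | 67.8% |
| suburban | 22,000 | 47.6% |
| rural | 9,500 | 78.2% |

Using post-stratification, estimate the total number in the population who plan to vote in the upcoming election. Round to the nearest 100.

Estimated count per cell = population count × respondent percentage:
  urban: 18,500 × 67.8% = 12,543
  suburban: 22,000 × 47.6% = 10,472
  rural: 9,500 × 78.2% = 7429
Estimated total = 30,444 → 30,400.

30,400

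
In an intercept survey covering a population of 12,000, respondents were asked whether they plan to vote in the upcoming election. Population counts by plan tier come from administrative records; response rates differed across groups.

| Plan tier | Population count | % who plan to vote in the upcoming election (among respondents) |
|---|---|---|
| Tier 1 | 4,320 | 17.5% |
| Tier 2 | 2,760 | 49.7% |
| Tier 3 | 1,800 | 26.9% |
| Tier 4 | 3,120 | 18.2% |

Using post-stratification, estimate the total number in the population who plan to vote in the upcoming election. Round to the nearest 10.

Estimated count per cell = population count × respondent percentage:
  Tier 1: 4,320 × 17.5% = 756
  Tier 2: 2,760 × 49.7% = 1371.72
  Tier 3: 1,800 × 26.9% = 484.2
  Tier 4: 3,120 × 18.2% = 567.84
Estimated total = 3179.76 → 3,180.

3,180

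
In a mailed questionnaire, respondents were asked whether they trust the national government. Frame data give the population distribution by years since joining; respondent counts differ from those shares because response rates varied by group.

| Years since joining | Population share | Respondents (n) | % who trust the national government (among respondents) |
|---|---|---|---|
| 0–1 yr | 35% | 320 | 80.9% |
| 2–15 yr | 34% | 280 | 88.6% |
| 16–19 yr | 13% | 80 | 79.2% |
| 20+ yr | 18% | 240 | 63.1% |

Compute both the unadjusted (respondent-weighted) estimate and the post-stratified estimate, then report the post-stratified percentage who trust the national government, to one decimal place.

Naive respondent-only estimate (weights = respondent counts):
  (320/920)×80.9 + (280/920)×88.6 + (80/920)×79.2 + (240/920)×63.1 = 78.4522%
Post-stratifying to population shares instead:
  0.35×80.9 + 0.34×88.6 + 0.13×79.2 + 0.18×63.1 = 80.093%

80.1%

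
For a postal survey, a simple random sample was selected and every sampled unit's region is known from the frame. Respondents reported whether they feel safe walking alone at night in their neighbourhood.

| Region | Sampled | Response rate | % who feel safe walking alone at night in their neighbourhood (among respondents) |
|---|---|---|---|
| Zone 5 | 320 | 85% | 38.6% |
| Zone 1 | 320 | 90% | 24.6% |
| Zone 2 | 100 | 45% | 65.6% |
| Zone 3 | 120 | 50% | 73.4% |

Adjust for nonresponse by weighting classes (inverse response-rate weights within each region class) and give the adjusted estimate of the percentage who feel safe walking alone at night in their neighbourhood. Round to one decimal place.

41.4%

Weighting each respondent by the inverse class response rate inflates each class back to its sampled size, so the class weight is n_sampled:
  Zone 5: 320 × 38.6 = 12,352
  Zone 1: 320 × 24.6 = 7872
  Zone 2: 100 × 65.6 = 6560
  Zone 3: 120 × 73.4 = 8808
Adjusted estimate = 35,592 / 860 = 41.386 → 41.4%.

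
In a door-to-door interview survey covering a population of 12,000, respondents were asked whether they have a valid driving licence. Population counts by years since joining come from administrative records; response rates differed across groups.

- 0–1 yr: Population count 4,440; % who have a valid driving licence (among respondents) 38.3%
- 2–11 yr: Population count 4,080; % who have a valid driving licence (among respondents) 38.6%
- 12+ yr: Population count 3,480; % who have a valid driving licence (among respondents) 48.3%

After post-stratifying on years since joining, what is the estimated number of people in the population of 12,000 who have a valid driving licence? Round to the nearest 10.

4,960

Each cell contributes its population count × the respondent rate:
  0–1 yr: 4,440 × 38.3% = 1700.52
  2–11 yr: 4,080 × 38.6% = 1574.88
  12+ yr: 3,480 × 48.3% = 1680.84
Estimated total = 4956.24 → 4,960.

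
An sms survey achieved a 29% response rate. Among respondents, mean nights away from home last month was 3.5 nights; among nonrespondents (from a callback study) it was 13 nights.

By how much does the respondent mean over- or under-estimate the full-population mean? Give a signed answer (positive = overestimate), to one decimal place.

Nonresponse fraction = 1 − 0.29 = 0.71.
Bias = (nonresponse fraction) × (respondent mean − nonrespondent mean)
     = 0.71 × (3.5 − 13) = 0.71 × -9.5 = -6.745.

-6.7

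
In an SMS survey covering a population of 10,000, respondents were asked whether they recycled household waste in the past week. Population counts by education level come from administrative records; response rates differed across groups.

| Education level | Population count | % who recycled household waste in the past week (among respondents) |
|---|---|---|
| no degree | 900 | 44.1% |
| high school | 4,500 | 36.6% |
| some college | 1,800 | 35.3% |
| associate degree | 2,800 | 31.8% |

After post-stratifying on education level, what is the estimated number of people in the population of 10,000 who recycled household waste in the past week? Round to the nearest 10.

3,570

Each cell contributes its population count × the respondent rate:
  no degree: 900 × 44.1% = 396.9
  high school: 4,500 × 36.6% = 1647
  some college: 1,800 × 35.3% = 635.4
  associate degree: 2,800 × 31.8% = 890.4
Estimated total = 3569.7 → 3,570.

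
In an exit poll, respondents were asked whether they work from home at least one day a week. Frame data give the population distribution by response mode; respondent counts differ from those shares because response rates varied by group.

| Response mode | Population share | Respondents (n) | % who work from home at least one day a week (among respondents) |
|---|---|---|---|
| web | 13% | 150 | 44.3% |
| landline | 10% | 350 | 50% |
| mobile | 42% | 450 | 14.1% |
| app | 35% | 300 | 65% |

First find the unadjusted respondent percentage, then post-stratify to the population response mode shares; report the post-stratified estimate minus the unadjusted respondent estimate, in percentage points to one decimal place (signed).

Unadjusted (pooled respondent) estimate weights by respondent counts:
  (150/1250)×44.3 + (350/1250)×50 + (450/1250)×14.1 + (300/1250)×65 = 39.992%
Reweighting by population response mode shares:
  0.13×44.3 + 0.1×50 + 0.42×14.1 + 0.35×65 = 39.431%
Difference = 39.431 − 39.992 = -0.561 pp.

-0.6 percentage points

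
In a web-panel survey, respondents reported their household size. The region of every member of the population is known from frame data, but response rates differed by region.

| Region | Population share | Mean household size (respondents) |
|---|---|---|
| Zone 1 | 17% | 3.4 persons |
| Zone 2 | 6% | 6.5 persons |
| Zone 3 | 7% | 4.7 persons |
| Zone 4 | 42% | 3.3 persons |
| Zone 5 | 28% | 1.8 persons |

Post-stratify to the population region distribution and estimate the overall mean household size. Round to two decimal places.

Weight each group's respondent value by its population share:
  Zone 1: 0.17 × 3.4 = 0.578
  Zone 2: 0.06 × 6.5 = 0.39
  Zone 3: 0.07 × 4.7 = 0.329
  Zone 4: 0.42 × 3.3 = 1.386
  Zone 5: 0.28 × 1.8 = 0.504
Post-stratified estimate = 3.187 → 3.19.

3.19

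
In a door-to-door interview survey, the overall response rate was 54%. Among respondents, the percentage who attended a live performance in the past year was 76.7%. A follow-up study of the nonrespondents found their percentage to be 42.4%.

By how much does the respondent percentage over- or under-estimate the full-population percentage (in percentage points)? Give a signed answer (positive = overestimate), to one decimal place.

Nonresponse fraction = 1 − 0.54 = 0.46.
Bias = (nonresponse fraction) × (respondent percentage − nonrespondent percentage)
     = 0.46 × (76.7 − 42.4) = 0.46 × 34.3 = 15.778.

+15.8 percentage points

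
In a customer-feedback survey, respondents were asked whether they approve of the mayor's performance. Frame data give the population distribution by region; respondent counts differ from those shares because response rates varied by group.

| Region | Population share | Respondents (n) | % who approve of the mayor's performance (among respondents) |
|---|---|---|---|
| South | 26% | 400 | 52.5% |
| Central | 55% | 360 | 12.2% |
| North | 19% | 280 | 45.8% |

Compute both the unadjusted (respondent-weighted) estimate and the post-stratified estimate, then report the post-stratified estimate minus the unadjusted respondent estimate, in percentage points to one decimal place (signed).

-7.7 percentage points

Without adjustment, the pooled respondent share is:
  (400/1040)×52.5 + (360/1040)×12.2 + (280/1040)×45.8 = 36.7462%
Post-stratifying to population shares instead:
  0.26×52.5 + 0.55×12.2 + 0.19×45.8 = 29.062%
Difference = 29.062 − 36.7462 = -7.6842 pp.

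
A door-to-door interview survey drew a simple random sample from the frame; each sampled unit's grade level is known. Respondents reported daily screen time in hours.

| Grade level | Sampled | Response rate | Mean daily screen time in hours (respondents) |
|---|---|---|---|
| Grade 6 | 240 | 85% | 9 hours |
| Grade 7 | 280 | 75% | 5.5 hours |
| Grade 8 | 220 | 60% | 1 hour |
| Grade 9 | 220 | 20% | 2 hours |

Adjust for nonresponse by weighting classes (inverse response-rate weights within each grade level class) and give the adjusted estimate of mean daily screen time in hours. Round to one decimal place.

With weight = n_sampled/n_responded per class, the weighted class total is n_sampled:
  Grade 6: 240 × 9 = 2160
  Grade 7: 280 × 5.5 = 1540
  Grade 8: 220 × 1 = 220
  Grade 9: 220 × 2 = 440
Adjusted estimate = 4360 / 960 = 4.54167 → 4.5.

4.5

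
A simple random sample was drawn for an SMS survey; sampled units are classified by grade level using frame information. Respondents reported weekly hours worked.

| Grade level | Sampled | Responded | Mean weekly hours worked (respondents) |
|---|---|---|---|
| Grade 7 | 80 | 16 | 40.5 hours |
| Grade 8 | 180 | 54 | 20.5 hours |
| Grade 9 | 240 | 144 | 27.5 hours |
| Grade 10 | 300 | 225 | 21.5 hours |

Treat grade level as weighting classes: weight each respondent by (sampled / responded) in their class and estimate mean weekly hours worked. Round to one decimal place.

Response rates by class: Grade 7 16/80 = 20%, Grade 8 54/180 = 30%, Grade 9 144/240 = 60%, Grade 10 225/300 = 75%.
Each respondent's weight = sampled/responded in their class; summing within a class gives n_sampled, so:
  Grade 7: 80 × 40.5 = 3240
  Grade 8: 180 × 20.5 = 3690
  Grade 9: 240 × 27.5 = 6600
  Grade 10: 300 × 21.5 = 6450
Adjusted estimate = 19,980 / 800 = 24.975 → 25.0.

25.0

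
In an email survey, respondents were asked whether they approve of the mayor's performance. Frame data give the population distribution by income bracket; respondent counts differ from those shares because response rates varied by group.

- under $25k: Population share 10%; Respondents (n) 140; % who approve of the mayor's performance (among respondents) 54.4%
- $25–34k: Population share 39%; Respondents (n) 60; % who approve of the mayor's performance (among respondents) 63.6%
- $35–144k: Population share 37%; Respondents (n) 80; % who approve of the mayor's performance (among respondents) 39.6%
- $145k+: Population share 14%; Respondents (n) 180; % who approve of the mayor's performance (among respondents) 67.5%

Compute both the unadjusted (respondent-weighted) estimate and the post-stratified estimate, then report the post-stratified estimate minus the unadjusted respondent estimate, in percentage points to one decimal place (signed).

-3.8 percentage points

Unadjusted (pooled respondent) estimate weights by respondent counts:
  (140/460)×54.4 + (60/460)×63.6 + (80/460)×39.6 + (180/460)×67.5 = 58.1522%
Reweighting by population income bracket shares:
  0.1×54.4 + 0.39×63.6 + 0.37×39.6 + 0.14×67.5 = 54.346%
Difference = 54.346 − 58.1522 = -3.8062 pp.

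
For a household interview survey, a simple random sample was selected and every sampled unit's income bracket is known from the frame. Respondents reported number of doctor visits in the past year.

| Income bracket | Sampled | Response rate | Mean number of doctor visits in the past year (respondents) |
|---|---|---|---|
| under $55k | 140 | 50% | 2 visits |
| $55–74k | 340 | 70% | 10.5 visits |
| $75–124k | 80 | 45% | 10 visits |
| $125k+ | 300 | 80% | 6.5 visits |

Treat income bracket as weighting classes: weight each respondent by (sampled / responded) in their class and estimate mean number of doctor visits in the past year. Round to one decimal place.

7.7

Inverse-response-rate weighting restores each class to its sampled count, so class totals weight by n_sampled:
  under $55k: 140 × 2 = 280
  $55–74k: 340 × 10.5 = 3570
  $75–124k: 80 × 10 = 800
  $125k+: 300 × 6.5 = 1950
Adjusted estimate = 6600 / 860 = 7.67442 → 7.7.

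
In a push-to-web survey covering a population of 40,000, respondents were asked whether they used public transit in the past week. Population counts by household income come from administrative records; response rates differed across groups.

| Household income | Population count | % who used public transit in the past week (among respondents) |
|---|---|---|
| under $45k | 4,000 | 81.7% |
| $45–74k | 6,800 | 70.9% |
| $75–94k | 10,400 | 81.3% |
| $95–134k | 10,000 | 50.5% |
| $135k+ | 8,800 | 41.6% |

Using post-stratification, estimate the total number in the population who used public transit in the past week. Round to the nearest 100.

25,300

Each cell contributes its population count × the respondent rate:
  under $45k: 4,000 × 81.7% = 3268
  $45–74k: 6,800 × 70.9% = 4821.2
  $75–94k: 10,400 × 81.3% = 8455.2
  $95–134k: 10,000 × 50.5% = 5050
  $135k+: 8,800 × 41.6% = 3660.8
Estimated total = 25255.2 → 25,300.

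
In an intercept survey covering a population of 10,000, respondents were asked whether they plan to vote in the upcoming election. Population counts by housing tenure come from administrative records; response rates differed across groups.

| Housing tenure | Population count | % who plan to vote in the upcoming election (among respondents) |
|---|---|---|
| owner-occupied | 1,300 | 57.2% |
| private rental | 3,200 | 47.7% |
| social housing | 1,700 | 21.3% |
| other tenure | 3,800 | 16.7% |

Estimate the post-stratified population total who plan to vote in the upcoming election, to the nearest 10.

Estimated count per cell = population count × respondent percentage:
  owner-occupied: 1,300 × 57.2% = 743.6
  private rental: 3,200 × 47.7% = 1526.4
  social housing: 1,700 × 21.3% = 362.1
  other tenure: 3,800 × 16.7% = 634.6
Estimated total = 3266.7 → 3,270.

3,270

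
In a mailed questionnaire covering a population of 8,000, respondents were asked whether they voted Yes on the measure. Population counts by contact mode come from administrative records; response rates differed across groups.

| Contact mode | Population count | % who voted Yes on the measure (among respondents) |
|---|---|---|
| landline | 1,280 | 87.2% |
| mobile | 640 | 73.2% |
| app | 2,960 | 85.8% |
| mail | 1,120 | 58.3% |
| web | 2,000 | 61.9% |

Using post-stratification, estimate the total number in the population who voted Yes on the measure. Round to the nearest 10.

6,020

Estimated count per cell = population count × respondent percentage:
  landline: 1,280 × 87.2% = 1116.16
  mobile: 640 × 73.2% = 468.48
  app: 2,960 × 85.8% = 2539.68
  mail: 1,120 × 58.3% = 652.96
  web: 2,000 × 61.9% = 1238
Estimated total = 6015.28 → 6,020.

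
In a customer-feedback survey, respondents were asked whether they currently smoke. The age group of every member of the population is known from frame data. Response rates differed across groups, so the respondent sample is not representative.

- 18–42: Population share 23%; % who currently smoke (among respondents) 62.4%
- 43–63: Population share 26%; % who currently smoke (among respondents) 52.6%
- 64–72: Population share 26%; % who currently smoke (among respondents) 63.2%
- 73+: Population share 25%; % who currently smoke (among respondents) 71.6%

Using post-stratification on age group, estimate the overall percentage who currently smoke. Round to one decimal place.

Post-stratification weights by population share, not respondent share:
  18–42: 0.23 × 62.4 = 14.352
  43–63: 0.26 × 52.6 = 13.676
  64–72: 0.26 × 63.2 = 16.432
  73+: 0.25 × 71.6 = 17.9
Post-stratified estimate = 62.36 → 62.4%.

62.4%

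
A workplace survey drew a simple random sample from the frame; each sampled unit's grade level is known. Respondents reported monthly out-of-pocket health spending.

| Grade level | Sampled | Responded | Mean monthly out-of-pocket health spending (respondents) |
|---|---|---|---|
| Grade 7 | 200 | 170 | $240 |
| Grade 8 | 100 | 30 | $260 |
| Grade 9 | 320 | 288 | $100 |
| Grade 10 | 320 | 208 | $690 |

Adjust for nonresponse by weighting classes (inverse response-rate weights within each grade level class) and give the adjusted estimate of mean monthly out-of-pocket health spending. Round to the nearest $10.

$350

Response rates by class: Grade 7 170/200 = 85%, Grade 8 30/100 = 30%, Grade 9 288/320 = 90%, Grade 10 208/320 = 65%.
With weight = n_sampled/n_responded per class, the weighted class total is n_sampled:
  Grade 7: 200 × 240 = 48,000
  Grade 8: 100 × 260 = 26,000
  Grade 9: 320 × 100 = 32,000
  Grade 10: 320 × 690 = 220,800
Adjusted estimate = 326,800 / 940 = 347.66 → $350.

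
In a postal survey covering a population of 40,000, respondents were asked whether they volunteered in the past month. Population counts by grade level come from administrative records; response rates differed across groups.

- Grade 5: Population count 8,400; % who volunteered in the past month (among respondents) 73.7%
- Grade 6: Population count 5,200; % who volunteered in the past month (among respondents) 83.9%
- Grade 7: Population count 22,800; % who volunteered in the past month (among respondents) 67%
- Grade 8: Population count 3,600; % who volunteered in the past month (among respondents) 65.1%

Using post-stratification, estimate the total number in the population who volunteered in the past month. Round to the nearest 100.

Estimated count per cell = population count × respondent percentage:
  Grade 5: 8,400 × 73.7% = 6190.8
  Grade 6: 5,200 × 83.9% = 4362.8
  Grade 7: 22,800 × 67% = 15,276
  Grade 8: 3,600 × 65.1% = 2343.6
Estimated total = 28173.2 → 28,200.

28,200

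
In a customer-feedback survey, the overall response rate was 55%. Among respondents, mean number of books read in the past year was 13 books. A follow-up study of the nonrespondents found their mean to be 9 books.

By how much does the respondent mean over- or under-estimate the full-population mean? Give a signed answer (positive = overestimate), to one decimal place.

+1.8

Nonresponse fraction = 1 − 0.55 = 0.45.
Bias = (nonresponse fraction) × (respondent mean − nonrespondent mean)
     = 0.45 × (13 − 9) = 0.45 × 4 = 1.8.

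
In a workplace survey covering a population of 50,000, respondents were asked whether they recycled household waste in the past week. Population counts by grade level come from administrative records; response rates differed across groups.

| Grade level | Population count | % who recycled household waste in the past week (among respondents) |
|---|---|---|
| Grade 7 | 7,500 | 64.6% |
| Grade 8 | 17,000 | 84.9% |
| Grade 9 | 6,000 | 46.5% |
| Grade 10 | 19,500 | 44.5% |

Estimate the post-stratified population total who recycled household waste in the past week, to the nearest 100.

Each cell contributes its population count × the respondent rate:
  Grade 7: 7,500 × 64.6% = 4845
  Grade 8: 17,000 × 84.9% = 14,433
  Grade 9: 6,000 × 46.5% = 2790
  Grade 10: 19,500 × 44.5% = 8677.5
Estimated total = 30745.5 → 30,700.

30,700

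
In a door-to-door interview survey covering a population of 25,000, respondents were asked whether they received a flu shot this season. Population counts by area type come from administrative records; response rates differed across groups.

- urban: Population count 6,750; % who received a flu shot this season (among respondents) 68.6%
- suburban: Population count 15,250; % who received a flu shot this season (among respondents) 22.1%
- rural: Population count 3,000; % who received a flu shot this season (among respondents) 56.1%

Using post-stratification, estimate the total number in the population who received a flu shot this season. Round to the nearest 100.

Each cell contributes its population count × the respondent rate:
  urban: 6,750 × 68.6% = 4630.5
  suburban: 15,250 × 22.1% = 3370.25
  rural: 3,000 × 56.1% = 1683
Estimated total = 9683.75 → 9,700.

9,700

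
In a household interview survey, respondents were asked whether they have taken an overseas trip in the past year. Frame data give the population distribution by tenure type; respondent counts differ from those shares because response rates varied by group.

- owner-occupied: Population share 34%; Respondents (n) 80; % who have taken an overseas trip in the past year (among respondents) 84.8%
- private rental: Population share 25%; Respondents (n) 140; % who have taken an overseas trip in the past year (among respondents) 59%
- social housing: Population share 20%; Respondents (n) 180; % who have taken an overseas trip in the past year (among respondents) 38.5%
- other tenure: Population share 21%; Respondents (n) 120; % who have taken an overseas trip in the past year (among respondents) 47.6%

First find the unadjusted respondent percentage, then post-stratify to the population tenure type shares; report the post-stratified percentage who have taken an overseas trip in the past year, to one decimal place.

Unadjusted (pooled respondent) estimate weights by respondent counts:
  (80/520)×84.8 + (140/520)×59 + (180/520)×38.5 + (120/520)×47.6 = 53.2423%
Post-stratified estimate weights by population shares:
  0.34×84.8 + 0.25×59 + 0.2×38.5 + 0.21×47.6 = 61.278%

61.3%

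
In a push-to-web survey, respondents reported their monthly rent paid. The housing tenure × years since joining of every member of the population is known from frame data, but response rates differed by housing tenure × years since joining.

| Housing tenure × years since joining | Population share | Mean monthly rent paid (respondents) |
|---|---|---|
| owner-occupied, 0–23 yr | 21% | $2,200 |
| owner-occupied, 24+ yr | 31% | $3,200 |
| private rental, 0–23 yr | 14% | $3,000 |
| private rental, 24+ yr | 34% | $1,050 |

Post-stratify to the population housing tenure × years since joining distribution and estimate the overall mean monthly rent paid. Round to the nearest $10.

Post-stratification weights by population share, not respondent share:
  owner-occupied, 0–23 yr: 0.21 × 2200 = 462
  owner-occupied, 24+ yr: 0.31 × 3200 = 992
  private rental, 0–23 yr: 0.14 × 3000 = 420
  private rental, 24+ yr: 0.34 × 1050 = 357
Post-stratified estimate = 2231 → $2,230.

$2,230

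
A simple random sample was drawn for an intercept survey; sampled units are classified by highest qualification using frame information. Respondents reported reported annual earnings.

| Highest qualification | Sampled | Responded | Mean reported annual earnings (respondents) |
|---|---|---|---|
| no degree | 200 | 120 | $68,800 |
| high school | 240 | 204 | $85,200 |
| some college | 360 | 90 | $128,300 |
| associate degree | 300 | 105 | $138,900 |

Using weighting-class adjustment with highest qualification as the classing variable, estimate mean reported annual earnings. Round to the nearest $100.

$111,000

Class response rates: no degree 120/200 = 60%, high school 204/240 = 85%, some college 90/360 = 25%, associate degree 105/300 = 35%.
Inverse-response-rate weighting restores each class to its sampled count, so class totals weight by n_sampled:
  no degree: 200 × 68,800 = 13,760,000
  high school: 240 × 85,200 = 20,448,000
  some college: 360 × 128,300 = 46,188,000
  associate degree: 300 × 138,900 = 41,670,000
Adjusted estimate = 122,066,000 / 1,100 = 110969 → $111,000.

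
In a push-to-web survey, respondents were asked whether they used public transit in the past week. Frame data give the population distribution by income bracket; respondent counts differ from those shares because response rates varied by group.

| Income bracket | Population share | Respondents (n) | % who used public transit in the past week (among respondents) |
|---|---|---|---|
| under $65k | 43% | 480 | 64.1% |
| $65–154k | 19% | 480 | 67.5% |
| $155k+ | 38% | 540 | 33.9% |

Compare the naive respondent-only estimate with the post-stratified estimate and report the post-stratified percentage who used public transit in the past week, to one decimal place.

53.3%

Without adjustment, the pooled respondent share is:
  (480/1500)×64.1 + (480/1500)×67.5 + (540/1500)×33.9 = 54.316%
Post-stratified estimate weights by population shares:
  0.43×64.1 + 0.19×67.5 + 0.38×33.9 = 53.27%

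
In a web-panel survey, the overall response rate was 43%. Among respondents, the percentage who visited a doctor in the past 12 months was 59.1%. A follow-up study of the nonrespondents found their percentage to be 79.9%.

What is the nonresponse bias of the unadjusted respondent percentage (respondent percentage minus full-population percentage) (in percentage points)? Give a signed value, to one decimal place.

Nonresponse fraction = 1 − 0.43 = 0.57.
Bias = (nonresponse fraction) × (respondent percentage − nonrespondent percentage)
     = 0.57 × (59.1 − 79.9) = 0.57 × -20.8 = -11.856.

-11.9 percentage points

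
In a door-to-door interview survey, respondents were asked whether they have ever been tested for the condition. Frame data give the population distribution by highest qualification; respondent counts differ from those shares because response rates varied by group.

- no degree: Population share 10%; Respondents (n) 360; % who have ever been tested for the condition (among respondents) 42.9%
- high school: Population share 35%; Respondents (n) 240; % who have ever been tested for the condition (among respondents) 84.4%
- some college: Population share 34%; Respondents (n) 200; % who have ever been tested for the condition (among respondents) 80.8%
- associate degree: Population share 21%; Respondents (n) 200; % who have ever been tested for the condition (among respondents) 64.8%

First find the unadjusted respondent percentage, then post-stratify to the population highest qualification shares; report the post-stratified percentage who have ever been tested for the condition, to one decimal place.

74.9%

Without adjustment, the pooled respondent share is:
  (360/1000)×42.9 + (240/1000)×84.4 + (200/1000)×80.8 + (200/1000)×64.8 = 64.82%
Post-stratified estimate weights by population shares:
  0.1×42.9 + 0.35×84.4 + 0.34×80.8 + 0.21×64.8 = 74.91%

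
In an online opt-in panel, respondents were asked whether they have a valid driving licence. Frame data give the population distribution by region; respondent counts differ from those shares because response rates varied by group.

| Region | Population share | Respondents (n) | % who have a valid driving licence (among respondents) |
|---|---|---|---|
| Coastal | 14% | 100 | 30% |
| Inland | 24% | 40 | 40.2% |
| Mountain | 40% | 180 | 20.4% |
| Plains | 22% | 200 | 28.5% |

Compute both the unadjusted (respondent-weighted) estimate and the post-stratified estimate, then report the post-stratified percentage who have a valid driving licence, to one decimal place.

28.3%

Unadjusted (pooled respondent) estimate weights by respondent counts:
  (100/520)×30 + (40/520)×40.2 + (180/520)×20.4 + (200/520)×28.5 = 26.8846%
Reweighting by population region shares:
  0.14×30 + 0.24×40.2 + 0.4×20.4 + 0.22×28.5 = 28.278%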